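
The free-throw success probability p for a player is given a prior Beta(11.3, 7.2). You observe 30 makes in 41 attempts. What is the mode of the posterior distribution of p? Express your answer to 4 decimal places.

p̂_MAP = 0.7009

Prior: Beta(11.3, 7.2).
Data: 30 successes in 41 trials. The binomial likelihood contributes p^30(1−p)^11, so the posterior is Beta(11.3+30, 7.2+11) = Beta(41.3, 18.2).
For Beta(a, b) with a, b > 1 the mode is (a−1)/(a+b−2) = 40.3/57.5 ≈ 0.7009.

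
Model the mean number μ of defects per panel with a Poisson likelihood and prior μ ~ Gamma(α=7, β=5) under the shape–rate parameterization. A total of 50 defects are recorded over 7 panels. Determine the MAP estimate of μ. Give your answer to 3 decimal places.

μ̂_MAP = 4.667

Σxᵢ = 50, n = 7.
Posterior ∝ μ^6e^(−5μ) · μ^50e^(−7μ) = μ^56e^(−12μ), i.e. Gamma(shape=57, rate=12).
The mode of a Gamma(a, b) with a ≥ 1 (shape–rate) is (a−1)/b = 56/12 ≈ 4.667.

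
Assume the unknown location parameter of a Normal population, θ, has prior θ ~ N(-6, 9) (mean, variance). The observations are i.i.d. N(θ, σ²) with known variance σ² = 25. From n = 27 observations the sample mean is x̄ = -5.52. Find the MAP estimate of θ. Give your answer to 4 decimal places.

n = 27, x̄ = -5.52.
For a Normal prior and Normal likelihood with known variance, the posterior is Normal; its mode equals its mean, the precision-weighted average.
Prior precision 1/σ₀² = 1/9; data precision n/σ² = 27/25 = 1.08.
θ̂ = ((1/9)·(-6) + 1.08·(-5.52)) / (1/9 + 1.08) = (-12428/1875)/(268/225) = -9321/1675 ≈ -5.5648.

θ̂_MAP = -5.5648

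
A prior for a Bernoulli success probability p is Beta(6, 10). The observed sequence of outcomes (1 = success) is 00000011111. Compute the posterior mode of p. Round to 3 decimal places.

Prior: Beta(6, 10).
Data: 5 successes in 11 trials (from the sequence). The binomial likelihood contributes p^5(1−p)^6, so the posterior is Beta(6+5, 10+6) = Beta(11, 16).
For Beta(a, b) with a, b > 1 the mode is (a−1)/(a+b−2) = 10/25 ≈ 0.400.

p̂_MAP = 0.400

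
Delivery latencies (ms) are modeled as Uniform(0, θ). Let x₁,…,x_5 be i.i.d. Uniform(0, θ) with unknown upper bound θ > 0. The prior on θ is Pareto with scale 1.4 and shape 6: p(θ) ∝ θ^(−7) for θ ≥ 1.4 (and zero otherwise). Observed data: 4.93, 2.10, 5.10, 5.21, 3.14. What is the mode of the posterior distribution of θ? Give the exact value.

θ̂_MAP = 5.21

The Uniform(0, θ) likelihood is θ^(−n) for θ ≥ max(xᵢ), zero otherwise. Here max(xᵢ) = 5.21.
Posterior ∝ θ^(−7) · θ^(−5) = θ^(−12) on θ ≥ max(1.4, 5.21) = 5.21.
This density is strictly decreasing in θ, so the posterior mode lies at the lower boundary of the support.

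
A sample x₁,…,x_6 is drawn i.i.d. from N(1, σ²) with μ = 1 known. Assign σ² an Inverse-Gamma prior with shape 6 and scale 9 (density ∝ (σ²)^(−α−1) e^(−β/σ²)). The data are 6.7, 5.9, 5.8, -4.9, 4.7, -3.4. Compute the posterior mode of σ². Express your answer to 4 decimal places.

Sum of squared deviations about the known mean: SS = (6.7−1)² + (5.9−1)² + (5.8−1)² + (-4.9−1)² + (4.7−1)² + (-3.4−1)² = 147.4.
The Normal likelihood contributes (σ²)^(−n/2) exp(−SS/(2σ²)), so the posterior is Inverse-Gamma(α + n/2, β + SS/2) = Inverse-Gamma(9, 82.7).
The mode of Inverse-Gamma(a, b) is b/(a+1) = 82.7/10 ≈ 8.2700.

σ̂²_MAP = 8.2700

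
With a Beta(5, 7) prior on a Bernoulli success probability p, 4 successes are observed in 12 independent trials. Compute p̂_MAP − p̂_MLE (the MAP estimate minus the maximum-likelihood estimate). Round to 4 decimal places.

Posterior is Beta(9, 15); MAP = (9−1)/(24−2) = 8/22 ≈ 0.36364.
MLE ignores the prior: p̂_MLE = k/n = 4/12 ≈ 0.33333.
Difference = 8/22 − 4/12 = 1/33 ≈ 0.0303.

MAP − MLE = 0.0303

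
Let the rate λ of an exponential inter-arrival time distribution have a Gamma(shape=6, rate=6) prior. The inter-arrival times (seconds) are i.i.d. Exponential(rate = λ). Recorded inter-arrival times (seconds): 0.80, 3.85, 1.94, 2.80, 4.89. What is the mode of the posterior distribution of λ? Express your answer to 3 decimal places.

λ̂_MAP = 0.493

The Exponential(rate=λ) likelihood is ∝ λ^n e^(−λΣtᵢ). Here n = 5 and Σtᵢ = 0.80 + 3.85 + 1.94 + 2.80 + 4.89 = 14.28.
Posterior ∝ λ^5e^(−6λ) · λ^5e^(−14.28λ) = λ^10e^(−20.28λ), i.e. Gamma(11, 20.28).
Mode = (a−1)/b = 10/20.28 ≈ 0.493.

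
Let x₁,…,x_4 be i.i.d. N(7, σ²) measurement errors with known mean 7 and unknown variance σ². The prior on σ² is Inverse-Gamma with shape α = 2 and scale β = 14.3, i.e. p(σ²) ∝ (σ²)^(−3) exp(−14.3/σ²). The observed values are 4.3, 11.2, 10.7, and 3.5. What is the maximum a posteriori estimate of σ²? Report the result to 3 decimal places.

Sum of squared deviations about the known mean: SS = (4.3−7)² + (11.2−7)² + (10.7−7)² + (3.5−7)² = 50.87.
The Normal likelihood contributes (σ²)^(−n/2) exp(−SS/(2σ²)), so the posterior is Inverse-Gamma(α + n/2, β + SS/2) = Inverse-Gamma(4, 39.735).
The mode of Inverse-Gamma(a, b) is b/(a+1) = 39.735/5 ≈ 7.947.

σ̂²_MAP = 7.947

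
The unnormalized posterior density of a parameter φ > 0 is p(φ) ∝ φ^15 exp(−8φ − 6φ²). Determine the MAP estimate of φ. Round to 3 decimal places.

ℓ'(φ) = 15/φ − 8 − 12φ. Setting this to zero and multiplying by φ: 12φ² + 8φ − 15 = 0.
φ = (−8 + √(8² + 4·12·15)) / (2·12) = (−8 + √784) / 24 = (−8 + 28)/24 = 5/6.
ℓ''(φ) = −15/φ² − 12 < 0, confirming a maximum.

φ̂_MAP = 0.833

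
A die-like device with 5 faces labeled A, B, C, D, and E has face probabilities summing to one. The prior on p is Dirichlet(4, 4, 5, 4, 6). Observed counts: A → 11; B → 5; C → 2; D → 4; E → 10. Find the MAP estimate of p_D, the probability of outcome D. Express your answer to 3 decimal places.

MAP estimate of p_D = 0.140

The posterior is Dirichlet(αᵢ + nᵢ) = Dirichlet(15, 9, 7, 8, 16).
For a Dirichlet(a₁,…,a_K) with all aᵢ > 1, the mode has j-th component (aⱼ − 1)/(Σaᵢ − K).
Here Σaᵢ = 55 and K = 5, so p_D = (8 − 1)/(55 − 5) = 7/50 ≈ 0.140.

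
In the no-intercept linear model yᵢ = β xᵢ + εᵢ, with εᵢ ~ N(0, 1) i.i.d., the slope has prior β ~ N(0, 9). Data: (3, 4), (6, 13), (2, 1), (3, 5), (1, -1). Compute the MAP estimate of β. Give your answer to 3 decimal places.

log p(β | y) = −Σ(yᵢ − βxᵢ)²/(2·1) − β²/(2·9) + const.
Setting the derivative to zero: Σxᵢ(yᵢ − βxᵢ)/1 − β/9 = 0, so β = Σxᵢyᵢ / (Σxᵢ² + σ²/τ²).
Σxᵢyᵢ = 3·4 + 6·13 + 2·1 + 3·5 + 1·(-1) = 106; Σxᵢ² = 59; σ²/τ² = 1/9.
β̂_MAP = 106 / (59 + 1/9) = 106/(532/9) = 477/266 ≈ 1.793.

β̂_MAP = 1.793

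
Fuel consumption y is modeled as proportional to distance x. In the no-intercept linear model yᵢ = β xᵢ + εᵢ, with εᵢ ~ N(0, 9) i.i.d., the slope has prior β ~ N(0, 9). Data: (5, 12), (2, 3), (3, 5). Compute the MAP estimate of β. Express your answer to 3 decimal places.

log p(β | y) = −Σ(yᵢ − βxᵢ)²/(2·9) − β²/(2·9) + const.
Setting the derivative to zero: Σxᵢ(yᵢ − βxᵢ)/9 − β/9 = 0, so β = Σxᵢyᵢ / (Σxᵢ² + σ²/τ²).
Σxᵢyᵢ = 5·12 + 2·3 + 3·5 = 81; Σxᵢ² = 38; σ²/τ² = 1.
β̂_MAP = 81 / (38 + 1) = 81/39 ≈ 2.077.

β̂_MAP = 2.077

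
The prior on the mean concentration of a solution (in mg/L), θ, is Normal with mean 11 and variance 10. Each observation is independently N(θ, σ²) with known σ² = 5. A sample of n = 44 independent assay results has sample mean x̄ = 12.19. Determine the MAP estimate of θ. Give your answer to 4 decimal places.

θ̂_MAP = 12.1766

n = 44, x̄ = 12.19.
For a Normal prior and Normal likelihood with known variance, the posterior is Normal; its mode equals its mean, the precision-weighted average.
Prior precision 1/σ₀² = 1/10 = 0.1; data precision n/σ² = 44/5 = 8.8.
θ̂ = (0.1·11 + 8.8·12.19) / (0.1 + 8.8) = 108.372/8.9 = 27093/2225 ≈ 12.1766.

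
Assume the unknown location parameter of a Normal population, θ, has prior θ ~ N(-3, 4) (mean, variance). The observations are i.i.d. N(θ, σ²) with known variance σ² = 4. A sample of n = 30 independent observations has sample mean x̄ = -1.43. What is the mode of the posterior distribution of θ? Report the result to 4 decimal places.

θ̂_MAP = -1.4806

n = 30, x̄ = -1.43.
For a Normal prior and Normal likelihood with known variance, the posterior is Normal; its mode equals its mean, the precision-weighted average.
Prior precision 1/σ₀² = 1/4 = 0.25; data precision n/σ² = 30/4 = 7.5.
θ̂ = (0.25·(-3) + 7.5·(-1.43)) / (0.25 + 7.5) = (-11.475)/7.75 = -459/310 ≈ -1.4806.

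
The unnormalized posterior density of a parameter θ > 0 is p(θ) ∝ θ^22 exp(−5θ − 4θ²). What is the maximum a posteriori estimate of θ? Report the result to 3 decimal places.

ℓ'(θ) = 22/θ − 5 − 8θ. Setting this to zero and multiplying by θ: 8θ² + 5θ − 22 = 0.
θ = (−5 + √(5² + 4·8·22)) / (2·8) = (−5 + √729) / 16 = (−5 + 27)/16 = 11/8.
ℓ''(θ) = −22/θ² − 8 < 0, confirming a maximum.

θ̂_MAP = 1.375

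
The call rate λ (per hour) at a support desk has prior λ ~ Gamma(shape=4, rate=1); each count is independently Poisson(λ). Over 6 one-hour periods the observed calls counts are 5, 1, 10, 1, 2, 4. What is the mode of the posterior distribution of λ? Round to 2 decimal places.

Σxᵢ = 5+1+10+1+2+4 = 23, with n = 6.
Posterior ∝ λ^3e^(−1λ) · λ^23e^(−6λ) = λ^26e^(−7λ), i.e. Gamma(shape=27, rate=7).
The mode of a Gamma(a, b) with a ≥ 1 (shape–rate) is (a−1)/b = 26/7 ≈ 3.71.

λ̂_MAP = 3.71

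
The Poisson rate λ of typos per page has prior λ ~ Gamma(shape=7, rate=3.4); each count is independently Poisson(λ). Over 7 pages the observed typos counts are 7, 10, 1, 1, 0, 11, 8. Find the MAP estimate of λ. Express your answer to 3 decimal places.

λ̂_MAP = 4.231

Σxᵢ = 7+10+1+1+0+11+8 = 38, with n = 7.
Posterior ∝ λ^6e^(−3.4λ) · λ^38e^(−7λ) = λ^44e^(−10.4λ), i.e. Gamma(shape=45, rate=10.4).
The mode of a Gamma(a, b) with a ≥ 1 (shape–rate) is (a−1)/b = 44/10.4 ≈ 4.231.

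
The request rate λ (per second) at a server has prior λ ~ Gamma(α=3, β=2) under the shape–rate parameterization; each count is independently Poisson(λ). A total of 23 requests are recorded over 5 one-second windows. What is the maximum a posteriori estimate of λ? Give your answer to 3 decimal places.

λ̂_MAP = 3.571

Σxᵢ = 23, n = 5.
Posterior ∝ λ^2e^(−2λ) · λ^23e^(−5λ) = λ^25e^(−7λ), i.e. Gamma(shape=26, rate=7).
The mode of a Gamma(a, b) with a ≥ 1 (shape–rate) is (a−1)/b = 25/7 ≈ 3.571.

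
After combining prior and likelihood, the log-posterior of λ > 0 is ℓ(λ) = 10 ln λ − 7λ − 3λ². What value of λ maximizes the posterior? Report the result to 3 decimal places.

λ̂_MAP = 0.833

ℓ'(λ) = 10/λ − 7 − 6λ. Setting this to zero and multiplying by λ: 6λ² + 7λ − 10 = 0.
λ = (−7 + √(7² + 4·6·10)) / (2·6) = (−7 + √289) / 12 = (−7 + 17)/12 = 5/6.
ℓ''(λ) = −10/λ² − 6 < 0, confirming a maximum.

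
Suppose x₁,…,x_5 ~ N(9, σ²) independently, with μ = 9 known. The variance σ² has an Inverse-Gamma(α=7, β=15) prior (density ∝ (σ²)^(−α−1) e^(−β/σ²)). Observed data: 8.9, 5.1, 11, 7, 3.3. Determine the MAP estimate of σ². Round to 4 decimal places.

σ̂²_MAP = 4.0814

Sum of squared deviations about the known mean: SS = (8.9−9)² + (5.1−9)² + (11−9)² + (7−9)² + (3.3−9)² = 55.71.
The Normal likelihood contributes (σ²)^(−n/2) exp(−SS/(2σ²)), so the posterior is Inverse-Gamma(α + n/2, β + SS/2) = Inverse-Gamma(9.5, 42.855).
The mode of Inverse-Gamma(a, b) is b/(a+1) = 42.855/10.5 ≈ 4.0814.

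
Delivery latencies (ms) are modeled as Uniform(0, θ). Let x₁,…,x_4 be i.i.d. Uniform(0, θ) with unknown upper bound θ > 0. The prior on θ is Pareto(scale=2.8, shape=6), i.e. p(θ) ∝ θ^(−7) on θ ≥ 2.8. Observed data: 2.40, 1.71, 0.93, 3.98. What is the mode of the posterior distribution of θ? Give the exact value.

The Uniform(0, θ) likelihood is θ^(−n) for θ ≥ max(xᵢ), zero otherwise. Here max(xᵢ) = 3.98.
Posterior ∝ θ^(−7) · θ^(−4) = θ^(−11) on θ ≥ max(2.8, 3.98) = 3.98.
This density is strictly decreasing in θ, so the posterior mode lies at the lower boundary of the support.

θ̂_MAP = 3.98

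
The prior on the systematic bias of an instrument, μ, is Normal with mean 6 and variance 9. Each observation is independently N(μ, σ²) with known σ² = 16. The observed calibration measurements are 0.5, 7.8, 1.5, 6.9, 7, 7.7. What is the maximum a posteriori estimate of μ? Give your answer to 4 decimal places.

n = 6; x̄ = (0.5 + 7.8 + 1.5 + 6.9 + 7 + 7.7)/6 = 31.4/6 = 157/30 ≈ 5.2333.
For a Normal prior and Normal likelihood with known variance, the posterior is Normal; its mode equals its mean, the precision-weighted average.
Prior precision 1/σ₀² = 1/9; data precision n/σ² = 6/16 = 0.375.
μ̂ = ((1/9)·6 + 0.375·(157/30)) / (1/9 + 0.375) = (631/240)/(35/72) = 1893/350 ≈ 5.4086.

μ̂_MAP = 5.4086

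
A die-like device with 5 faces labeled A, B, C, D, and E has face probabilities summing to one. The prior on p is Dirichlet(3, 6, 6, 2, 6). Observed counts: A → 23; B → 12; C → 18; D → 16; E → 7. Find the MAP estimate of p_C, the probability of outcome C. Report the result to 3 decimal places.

The posterior is Dirichlet(αᵢ + nᵢ) = Dirichlet(26, 18, 24, 18, 13).
For a Dirichlet(a₁,…,a_K) with all aᵢ > 1, the mode has j-th component (aⱼ − 1)/(Σaᵢ − K).
Here Σaᵢ = 99 and K = 5, so p_C = (24 − 1)/(99 − 5) = 23/94 ≈ 0.245.

MAP estimate of p_C = 0.245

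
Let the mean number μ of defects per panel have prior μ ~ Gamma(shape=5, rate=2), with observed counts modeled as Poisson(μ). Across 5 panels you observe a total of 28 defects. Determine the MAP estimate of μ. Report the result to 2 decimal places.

Σxᵢ = 28, n = 5.
Posterior ∝ μ^4e^(−2μ) · μ^28e^(−5μ) = μ^32e^(−7μ), i.e. Gamma(shape=33, rate=7).
The mode of a Gamma(a, b) with a ≥ 1 (shape–rate) is (a−1)/b = 32/7 ≈ 4.57.

μ̂_MAP = 4.57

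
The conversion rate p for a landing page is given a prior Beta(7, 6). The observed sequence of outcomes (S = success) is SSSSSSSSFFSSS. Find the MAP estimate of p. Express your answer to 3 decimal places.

Prior: Beta(7, 6).
Data: 11 successes in 13 trials (from the sequence). The binomial likelihood contributes p^11(1−p)^2, so the posterior is Beta(7+11, 6+2) = Beta(18, 8).
For Beta(a, b) with a, b > 1 the mode is (a−1)/(a+b−2) = 17/24 ≈ 0.708.

p̂_MAP = 0.708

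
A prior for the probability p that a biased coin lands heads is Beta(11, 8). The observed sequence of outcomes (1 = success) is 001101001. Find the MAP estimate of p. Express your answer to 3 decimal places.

p̂_MAP = 0.538

Prior: Beta(11, 8).
Data: 4 successes in 9 trials (from the sequence). The binomial likelihood contributes p^4(1−p)^5, so the posterior is Beta(11+4, 8+5) = Beta(15, 13).
For Beta(a, b) with a, b > 1 the mode is (a−1)/(a+b−2) = 14/26 ≈ 0.538.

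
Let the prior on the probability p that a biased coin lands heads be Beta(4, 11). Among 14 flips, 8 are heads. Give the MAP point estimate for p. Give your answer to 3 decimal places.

p̂_MAP = 0.407

Prior: Beta(4, 11).
Data: 8 successes in 14 trials. The binomial likelihood contributes p^8(1−p)^6, so the posterior is Beta(4+8, 11+6) = Beta(12, 17).
For Beta(a, b) with a, b > 1 the mode is (a−1)/(a+b−2) = 11/27 ≈ 0.407.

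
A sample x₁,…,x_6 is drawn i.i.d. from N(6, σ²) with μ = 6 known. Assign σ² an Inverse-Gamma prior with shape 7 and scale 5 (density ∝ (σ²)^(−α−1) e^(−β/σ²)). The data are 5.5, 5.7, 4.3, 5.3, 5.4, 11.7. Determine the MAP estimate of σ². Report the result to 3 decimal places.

σ̂²_MAP = 2.117

Sum of squared deviations about the known mean: SS = (5.5−6)² + (5.7−6)² + (4.3−6)² + (5.3−6)² + (5.4−6)² + (11.7−6)² = 36.57.
The Normal likelihood contributes (σ²)^(−n/2) exp(−SS/(2σ²)), so the posterior is Inverse-Gamma(α + n/2, β + SS/2) = Inverse-Gamma(10, 23.285).
The mode of Inverse-Gamma(a, b) is b/(a+1) = 23.285/11 ≈ 2.117.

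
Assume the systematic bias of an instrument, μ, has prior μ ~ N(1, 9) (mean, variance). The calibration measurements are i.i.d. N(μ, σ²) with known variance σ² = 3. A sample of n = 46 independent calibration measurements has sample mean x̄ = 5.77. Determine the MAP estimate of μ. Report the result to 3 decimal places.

μ̂_MAP = 5.736

n = 46, x̄ = 5.77.
For a Normal prior and Normal likelihood with known variance, the posterior is Normal; its mode equals its mean, the precision-weighted average.
Prior precision 1/σ₀² = 1/9; data precision n/σ² = 46/3.
μ̂ = ((1/9)·1 + (46/3)·5.77) / (1/9 + 46/3) = (39863/450)/(139/9) = 39863/6950 ≈ 5.736.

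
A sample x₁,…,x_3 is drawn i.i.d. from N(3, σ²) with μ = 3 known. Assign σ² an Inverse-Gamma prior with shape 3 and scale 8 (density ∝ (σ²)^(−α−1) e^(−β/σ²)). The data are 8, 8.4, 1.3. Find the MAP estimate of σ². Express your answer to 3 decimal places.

Sum of squared deviations about the known mean: SS = (8−3)² + (8.4−3)² + (1.3−3)² = 57.05.
The Normal likelihood contributes (σ²)^(−n/2) exp(−SS/(2σ²)), so the posterior is Inverse-Gamma(α + n/2, β + SS/2) = Inverse-Gamma(4.5, 36.525).
The mode of Inverse-Gamma(a, b) is b/(a+1) = 36.525/5.5 ≈ 6.641.

σ̂²_MAP = 6.641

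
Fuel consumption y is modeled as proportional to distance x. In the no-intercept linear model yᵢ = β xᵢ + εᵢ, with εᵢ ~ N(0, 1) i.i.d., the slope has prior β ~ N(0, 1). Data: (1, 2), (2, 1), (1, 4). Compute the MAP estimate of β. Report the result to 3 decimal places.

β̂_MAP = 1.143

log p(β | y) = −Σ(yᵢ − βxᵢ)²/(2·1) − β²/(2·1) + const.
Setting the derivative to zero: Σxᵢ(yᵢ − βxᵢ)/1 − β/1 = 0, so β = Σxᵢyᵢ / (Σxᵢ² + σ²/τ²).
Σxᵢyᵢ = 1·2 + 2·1 + 1·4 = 8; Σxᵢ² = 6; σ²/τ² = 1.
β̂_MAP = 8 / (6 + 1) = 8/7 ≈ 1.143.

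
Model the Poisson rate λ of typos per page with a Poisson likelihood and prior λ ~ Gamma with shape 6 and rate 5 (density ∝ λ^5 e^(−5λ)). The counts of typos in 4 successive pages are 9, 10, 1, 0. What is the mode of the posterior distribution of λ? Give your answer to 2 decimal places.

λ̂_MAP = 2.78

Σxᵢ = 9+10+1+0 = 20, with n = 4.
Posterior ∝ λ^5e^(−5λ) · λ^20e^(−4λ) = λ^25e^(−9λ), i.e. Gamma(shape=26, rate=9).
The mode of a Gamma(a, b) with a ≥ 1 (shape–rate) is (a−1)/b = 25/9 ≈ 2.78.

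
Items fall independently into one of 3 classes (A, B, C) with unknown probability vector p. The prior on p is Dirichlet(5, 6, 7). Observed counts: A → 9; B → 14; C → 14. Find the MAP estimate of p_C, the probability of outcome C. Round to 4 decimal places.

MAP estimate of p_C = 0.3846

The posterior is Dirichlet(αᵢ + nᵢ) = Dirichlet(14, 20, 21).
For a Dirichlet(a₁,…,a_K) with all aᵢ > 1, the mode has j-th component (aⱼ − 1)/(Σaᵢ − K).
Here Σaᵢ = 55 and K = 3, so p_C = (21 − 1)/(55 − 3) = 20/52 ≈ 0.3846.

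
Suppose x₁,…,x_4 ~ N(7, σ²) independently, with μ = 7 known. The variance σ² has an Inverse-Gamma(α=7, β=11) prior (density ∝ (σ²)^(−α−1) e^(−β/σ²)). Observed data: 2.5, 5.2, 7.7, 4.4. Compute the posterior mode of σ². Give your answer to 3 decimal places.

Sum of squared deviations about the known mean: SS = (2.5−7)² + (5.2−7)² + (7.7−7)² + (4.4−7)² = 30.74.
The Normal likelihood contributes (σ²)^(−n/2) exp(−SS/(2σ²)), so the posterior is Inverse-Gamma(α + n/2, β + SS/2) = Inverse-Gamma(9, 26.37).
The mode of Inverse-Gamma(a, b) is b/(a+1) = 26.37/10 ≈ 2.637.

σ̂²_MAP = 2.637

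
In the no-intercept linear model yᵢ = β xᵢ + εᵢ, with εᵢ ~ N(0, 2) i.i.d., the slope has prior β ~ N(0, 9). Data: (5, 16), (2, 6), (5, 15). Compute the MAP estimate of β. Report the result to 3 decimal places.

log p(β | y) = −Σ(yᵢ − βxᵢ)²/(2·2) − β²/(2·9) + const.
Setting the derivative to zero: Σxᵢ(yᵢ − βxᵢ)/2 − β/9 = 0, so β = Σxᵢyᵢ / (Σxᵢ² + σ²/τ²).
Σxᵢyᵢ = 5·16 + 2·6 + 5·15 = 167; Σxᵢ² = 54; σ²/τ² = 2/9.
β̂_MAP = 167 / (54 + 2/9) = 167/(488/9) = 1503/488 ≈ 3.080.

β̂_MAP = 3.080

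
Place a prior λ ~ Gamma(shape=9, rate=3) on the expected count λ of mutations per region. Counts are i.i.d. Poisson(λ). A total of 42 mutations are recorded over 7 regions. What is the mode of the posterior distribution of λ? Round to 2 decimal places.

λ̂_MAP = 5.00

Σxᵢ = 42, n = 7.
Posterior ∝ λ^8e^(−3λ) · λ^42e^(−7λ) = λ^50e^(−10λ), i.e. Gamma(shape=51, rate=10).
The mode of a Gamma(a, b) with a ≥ 1 (shape–rate) is (a−1)/b = 50/10 ≈ 5.00.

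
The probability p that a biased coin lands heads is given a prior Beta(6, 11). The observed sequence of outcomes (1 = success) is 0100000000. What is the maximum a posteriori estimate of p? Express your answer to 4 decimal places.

p̂_MAP = 0.2400

Prior: Beta(6, 11).
Data: 1 success in 10 trials (from the sequence). The binomial likelihood contributes p(1−p)^9, so the posterior is Beta(6+1, 11+9) = Beta(7, 20).
For Beta(a, b) with a, b > 1 the mode is (a−1)/(a+b−2) = 6/25 ≈ 0.2400.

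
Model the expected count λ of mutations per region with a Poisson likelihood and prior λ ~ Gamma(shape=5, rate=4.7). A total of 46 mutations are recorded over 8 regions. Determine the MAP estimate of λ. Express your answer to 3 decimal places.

Σxᵢ = 46, n = 8.
Posterior ∝ λ^4e^(−4.7λ) · λ^46e^(−8λ) = λ^50e^(−12.7λ), i.e. Gamma(shape=51, rate=12.7).
The mode of a Gamma(a, b) with a ≥ 1 (shape–rate) is (a−1)/b = 50/12.7 ≈ 3.937.

λ̂_MAP = 3.937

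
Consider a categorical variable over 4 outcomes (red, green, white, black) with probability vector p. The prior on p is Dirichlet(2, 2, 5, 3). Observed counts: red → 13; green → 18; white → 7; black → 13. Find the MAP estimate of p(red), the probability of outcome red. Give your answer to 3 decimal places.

MAP estimate of p(red) = 0.237

The posterior is Dirichlet(αᵢ + nᵢ) = Dirichlet(15, 20, 12, 16).
For a Dirichlet(a₁,…,a_K) with all aᵢ > 1, the mode has j-th component (aⱼ − 1)/(Σaᵢ − K).
Here Σaᵢ = 63 and K = 4, so p(red) = (15 − 1)/(63 − 4) = 14/59 ≈ 0.237.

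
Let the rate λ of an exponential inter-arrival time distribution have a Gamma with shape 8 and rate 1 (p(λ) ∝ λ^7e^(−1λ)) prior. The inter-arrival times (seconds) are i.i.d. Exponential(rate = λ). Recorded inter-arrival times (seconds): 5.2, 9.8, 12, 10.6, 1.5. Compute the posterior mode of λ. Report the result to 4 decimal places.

The Exponential(rate=λ) likelihood is ∝ λ^n e^(−λΣtᵢ). Here n = 5 and Σtᵢ = 5.2 + 9.8 + 12 + 10.6 + 1.5 = 39.1.
Posterior ∝ λ^7e^(−1λ) · λ^5e^(−39.1λ) = λ^12e^(−40.1λ), i.e. Gamma(13, 40.1).
Mode = (a−1)/b = 12/40.1 ≈ 0.2993.

λ̂_MAP = 0.2993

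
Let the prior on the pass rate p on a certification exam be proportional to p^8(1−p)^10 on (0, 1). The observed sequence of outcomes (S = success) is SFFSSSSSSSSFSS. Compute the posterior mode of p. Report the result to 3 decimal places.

The prior density ∝ p^8(1−p)^10 is the kernel of Beta(9, 11).
Data: 11 successes in 14 trials (from the sequence). The binomial likelihood contributes p^11(1−p)^3, so the posterior is Beta(9+11, 11+3) = Beta(20, 14).
For Beta(a, b) with a, b > 1 the mode is (a−1)/(a+b−2) = 19/32 ≈ 0.594.

p̂_MAP = 0.594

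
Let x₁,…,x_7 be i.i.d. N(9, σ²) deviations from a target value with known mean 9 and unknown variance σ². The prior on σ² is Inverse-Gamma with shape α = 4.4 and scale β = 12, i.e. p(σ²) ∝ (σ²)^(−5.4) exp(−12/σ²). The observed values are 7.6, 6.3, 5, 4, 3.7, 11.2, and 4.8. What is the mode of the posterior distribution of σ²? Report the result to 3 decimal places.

σ̂²_MAP = 7.012

Sum of squared deviations about the known mean: SS = (7.6−9)² + (6.3−9)² + (5−9)² + (4−9)² + (3.7−9)² + (11.2−9)² + (4.8−9)² = 100.82.
The Normal likelihood contributes (σ²)^(−n/2) exp(−SS/(2σ²)), so the posterior is Inverse-Gamma(α + n/2, β + SS/2) = Inverse-Gamma(7.9, 62.41).
The mode of Inverse-Gamma(a, b) is b/(a+1) = 62.41/8.9 ≈ 7.012.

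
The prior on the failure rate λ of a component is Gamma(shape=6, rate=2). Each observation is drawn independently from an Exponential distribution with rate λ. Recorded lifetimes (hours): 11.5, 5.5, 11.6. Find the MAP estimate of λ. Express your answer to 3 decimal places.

λ̂_MAP = 0.261

The Exponential(rate=λ) likelihood is ∝ λ^n e^(−λΣtᵢ). Here n = 3 and Σtᵢ = 11.5 + 5.5 + 11.6 = 28.6.
Posterior ∝ λ^5e^(−2λ) · λ^3e^(−28.6λ) = λ^8e^(−30.6λ), i.e. Gamma(9, 30.6).
Mode = (a−1)/b = 8/30.6 ≈ 0.261.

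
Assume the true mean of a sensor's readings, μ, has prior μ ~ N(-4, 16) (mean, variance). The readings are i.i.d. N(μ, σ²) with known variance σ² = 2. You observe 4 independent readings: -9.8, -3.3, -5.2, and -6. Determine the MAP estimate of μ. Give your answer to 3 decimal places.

n = 4; x̄ = ((-9.8) + (-3.3) + (-5.2) + (-6))/4 = -24.3/4 = -6.075.
For a Normal prior and Normal likelihood with known variance, the posterior is Normal; its mode equals its mean, the precision-weighted average.
Prior precision 1/σ₀² = 1/16 = 0.0625; data precision n/σ² = 4/2 = 2.
μ̂ = (0.0625·(-4) + 2·(-6.075)) / (0.0625 + 2) = (-12.4)/2.0625 = -992/165 ≈ -6.012.

μ̂_MAP = -6.012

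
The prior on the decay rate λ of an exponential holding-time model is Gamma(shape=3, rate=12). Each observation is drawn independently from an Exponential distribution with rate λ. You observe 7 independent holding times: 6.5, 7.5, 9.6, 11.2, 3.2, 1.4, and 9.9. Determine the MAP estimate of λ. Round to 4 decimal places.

The Exponential(rate=λ) likelihood is ∝ λ^n e^(−λΣtᵢ). Here n = 7 and Σtᵢ = 6.5 + 7.5 + 9.6 + 11.2 + 3.2 + 1.4 + 9.9 = 49.3.
Posterior ∝ λ^2e^(−12λ) · λ^7e^(−49.3λ) = λ^9e^(−61.3λ), i.e. Gamma(10, 61.3).
Mode = (a−1)/b = 9/61.3 ≈ 0.1468.

λ̂_MAP = 0.1468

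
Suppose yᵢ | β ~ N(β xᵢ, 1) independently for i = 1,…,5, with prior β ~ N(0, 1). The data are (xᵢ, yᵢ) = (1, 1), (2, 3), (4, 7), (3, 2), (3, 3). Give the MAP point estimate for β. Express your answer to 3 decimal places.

log p(β | y) = −Σ(yᵢ − βxᵢ)²/(2·1) − β²/(2·1) + const.
Setting the derivative to zero: Σxᵢ(yᵢ − βxᵢ)/1 − β/1 = 0, so β = Σxᵢyᵢ / (Σxᵢ² + σ²/τ²).
Σxᵢyᵢ = 1·1 + 2·3 + 4·7 + 3·2 + 3·3 = 50; Σxᵢ² = 39; σ²/τ² = 1.
β̂_MAP = 50 / (39 + 1) = 50/40 ≈ 1.250.

β̂_MAP = 1.250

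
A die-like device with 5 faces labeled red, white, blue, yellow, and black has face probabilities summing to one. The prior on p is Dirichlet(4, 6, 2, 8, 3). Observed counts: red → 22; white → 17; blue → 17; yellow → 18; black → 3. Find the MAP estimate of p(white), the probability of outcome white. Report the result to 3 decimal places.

The posterior is Dirichlet(αᵢ + nᵢ) = Dirichlet(26, 23, 19, 26, 6).
For a Dirichlet(a₁,…,a_K) with all aᵢ > 1, the mode has j-th component (aⱼ − 1)/(Σaᵢ − K).
Here Σaᵢ = 100 and K = 5, so p(white) = (23 − 1)/(100 − 5) = 22/95 ≈ 0.232.

MAP estimate of p(white) = 0.232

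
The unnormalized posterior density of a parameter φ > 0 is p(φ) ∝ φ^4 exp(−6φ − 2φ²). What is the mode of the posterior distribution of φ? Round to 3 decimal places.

ℓ'(φ) = 4/φ − 6 − 4φ. Setting this to zero and multiplying by φ: 4φ² + 6φ − 4 = 0.
φ = (−6 + √(6² + 4·4·4)) / (2·4) = (−6 + √100) / 8 = (−6 + 10)/8 = 1/2.
ℓ''(φ) = −4/φ² − 4 < 0, confirming a maximum.

φ̂_MAP = 0.500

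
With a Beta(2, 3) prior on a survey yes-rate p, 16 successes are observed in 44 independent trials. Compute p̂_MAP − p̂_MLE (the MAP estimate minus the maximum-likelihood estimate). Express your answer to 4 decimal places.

Posterior is Beta(18, 31); MAP = (18−1)/(49−2) = 17/47 ≈ 0.36170.
MLE ignores the prior: p̂_MLE = k/n = 16/44 ≈ 0.36364.
Difference = 17/47 − 16/44 = -1/517 ≈ -0.0019.

MAP − MLE = -0.0019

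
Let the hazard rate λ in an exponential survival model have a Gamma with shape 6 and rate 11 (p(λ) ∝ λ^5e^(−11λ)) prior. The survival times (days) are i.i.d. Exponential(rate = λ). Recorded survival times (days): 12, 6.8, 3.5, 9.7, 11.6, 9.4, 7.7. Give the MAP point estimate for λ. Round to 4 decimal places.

The Exponential(rate=λ) likelihood is ∝ λ^n e^(−λΣtᵢ). Here n = 7 and Σtᵢ = 12 + 6.8 + 3.5 + 9.7 + 11.6 + 9.4 + 7.7 = 60.7.
Posterior ∝ λ^5e^(−11λ) · λ^7e^(−60.7λ) = λ^12e^(−71.7λ), i.e. Gamma(13, 71.7).
Mode = (a−1)/b = 12/71.7 ≈ 0.1674.

λ̂_MAP = 0.1674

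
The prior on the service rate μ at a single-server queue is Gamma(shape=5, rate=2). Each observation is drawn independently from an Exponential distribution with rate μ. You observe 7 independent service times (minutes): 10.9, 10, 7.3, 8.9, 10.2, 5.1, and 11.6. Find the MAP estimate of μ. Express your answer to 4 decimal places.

The Exponential(rate=μ) likelihood is ∝ μ^n e^(−μΣtᵢ). Here n = 7 and Σtᵢ = 10.9 + 10 + 7.3 + 8.9 + 10.2 + 5.1 + 11.6 = 64.
Posterior ∝ μ^4e^(−2μ) · μ^7e^(−64μ) = μ^11e^(−66μ), i.e. Gamma(12, 66).
Mode = (a−1)/b = 11/66 ≈ 0.1667.

μ̂_MAP = 0.1667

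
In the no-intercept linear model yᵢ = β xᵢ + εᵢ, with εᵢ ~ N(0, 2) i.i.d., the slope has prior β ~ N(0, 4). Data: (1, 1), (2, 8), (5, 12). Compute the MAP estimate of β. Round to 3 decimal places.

β̂_MAP = 2.525

log p(β | y) = −Σ(yᵢ − βxᵢ)²/(2·2) − β²/(2·4) + const.
Setting the derivative to zero: Σxᵢ(yᵢ − βxᵢ)/2 − β/4 = 0, so β = Σxᵢyᵢ / (Σxᵢ² + σ²/τ²).
Σxᵢyᵢ = 1·1 + 2·8 + 5·12 = 77; Σxᵢ² = 30; σ²/τ² = 0.5.
β̂_MAP = 77 / (30 + 0.5) = 77/30.5 ≈ 2.525.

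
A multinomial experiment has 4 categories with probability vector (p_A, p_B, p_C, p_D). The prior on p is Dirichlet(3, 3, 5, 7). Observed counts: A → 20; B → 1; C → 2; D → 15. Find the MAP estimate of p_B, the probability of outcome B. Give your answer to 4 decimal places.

The posterior is Dirichlet(αᵢ + nᵢ) = Dirichlet(23, 4, 7, 22).
For a Dirichlet(a₁,…,a_K) with all aᵢ > 1, the mode has j-th component (aⱼ − 1)/(Σaᵢ − K).
Here Σaᵢ = 56 and K = 4, so p_B = (4 − 1)/(56 − 4) = 3/52 ≈ 0.0577.

MAP estimate of p_B = 0.0577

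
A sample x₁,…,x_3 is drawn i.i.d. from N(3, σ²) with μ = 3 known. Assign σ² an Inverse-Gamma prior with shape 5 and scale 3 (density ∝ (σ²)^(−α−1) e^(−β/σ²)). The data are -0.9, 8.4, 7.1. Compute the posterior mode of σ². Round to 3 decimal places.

Sum of squared deviations about the known mean: SS = (-0.9−3)² + (8.4−3)² + (7.1−3)² = 61.18.
The Normal likelihood contributes (σ²)^(−n/2) exp(−SS/(2σ²)), so the posterior is Inverse-Gamma(α + n/2, β + SS/2) = Inverse-Gamma(6.5, 33.59).
The mode of Inverse-Gamma(a, b) is b/(a+1) = 33.59/7.5 ≈ 4.479.

σ̂²_MAP = 4.479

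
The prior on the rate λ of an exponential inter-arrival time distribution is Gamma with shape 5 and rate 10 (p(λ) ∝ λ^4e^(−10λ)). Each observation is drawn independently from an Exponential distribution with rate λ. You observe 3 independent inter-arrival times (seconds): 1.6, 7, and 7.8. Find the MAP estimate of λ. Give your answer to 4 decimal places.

The Exponential(rate=λ) likelihood is ∝ λ^n e^(−λΣtᵢ). Here n = 3 and Σtᵢ = 1.6 + 7 + 7.8 = 16.4.
Posterior ∝ λ^4e^(−10λ) · λ^3e^(−16.4λ) = λ^7e^(−26.4λ), i.e. Gamma(8, 26.4).
Mode = (a−1)/b = 7/26.4 ≈ 0.2652.

λ̂_MAP = 0.2652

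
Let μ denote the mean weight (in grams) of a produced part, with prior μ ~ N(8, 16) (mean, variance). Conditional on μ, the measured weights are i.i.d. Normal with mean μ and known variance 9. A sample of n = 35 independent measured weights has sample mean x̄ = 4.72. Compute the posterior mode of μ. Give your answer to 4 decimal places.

μ̂_MAP = 4.7719

n = 35, x̄ = 4.72.
For a Normal prior and Normal likelihood with known variance, the posterior is Normal; its mode equals its mean, the precision-weighted average.
Prior precision 1/σ₀² = 1/16 = 0.0625; data precision n/σ² = 35/9.
μ̂ = (0.0625·8 + (35/9)·4.72) / (0.0625 + 35/9) = (1697/90)/(569/144) = 13576/2845 ≈ 4.7719.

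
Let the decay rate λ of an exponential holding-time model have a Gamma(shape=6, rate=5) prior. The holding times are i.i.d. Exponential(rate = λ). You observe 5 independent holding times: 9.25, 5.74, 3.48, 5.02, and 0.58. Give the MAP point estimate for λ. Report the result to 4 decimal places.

The Exponential(rate=λ) likelihood is ∝ λ^n e^(−λΣtᵢ). Here n = 5 and Σtᵢ = 9.25 + 5.74 + 3.48 + 5.02 + 0.58 = 24.07.
Posterior ∝ λ^5e^(−5λ) · λ^5e^(−24.07λ) = λ^10e^(−29.07λ), i.e. Gamma(11, 29.07).
Mode = (a−1)/b = 10/29.07 ≈ 0.3440.

λ̂_MAP = 0.3440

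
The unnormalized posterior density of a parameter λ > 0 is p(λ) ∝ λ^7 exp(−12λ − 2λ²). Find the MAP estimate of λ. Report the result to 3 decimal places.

ℓ'(λ) = 7/λ − 12 − 4λ. Setting this to zero and multiplying by λ: 4λ² + 12λ − 7 = 0.
λ = (−12 + √(12² + 4·4·7)) / (2·4) = (−12 + √256) / 8 = (−12 + 16)/8 = 1/2.
ℓ''(λ) = −7/λ² − 4 < 0, confirming a maximum.

λ̂_MAP = 0.500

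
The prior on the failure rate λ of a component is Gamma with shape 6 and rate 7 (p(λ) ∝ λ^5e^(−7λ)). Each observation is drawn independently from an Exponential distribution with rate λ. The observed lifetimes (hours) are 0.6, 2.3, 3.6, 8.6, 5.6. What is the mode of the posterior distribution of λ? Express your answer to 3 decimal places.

λ̂_MAP = 0.361

The Exponential(rate=λ) likelihood is ∝ λ^n e^(−λΣtᵢ). Here n = 5 and Σtᵢ = 0.6 + 2.3 + 3.6 + 8.6 + 5.6 = 20.7.
Posterior ∝ λ^5e^(−7λ) · λ^5e^(−20.7λ) = λ^10e^(−27.7λ), i.e. Gamma(11, 27.7).
Mode = (a−1)/b = 10/27.7 ≈ 0.361.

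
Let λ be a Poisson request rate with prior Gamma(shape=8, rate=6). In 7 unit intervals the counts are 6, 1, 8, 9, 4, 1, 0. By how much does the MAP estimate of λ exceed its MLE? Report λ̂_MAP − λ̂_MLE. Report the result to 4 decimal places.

Σxᵢ = 29. Posterior is Gamma(37, 13); MAP = (37−1)/13 = 36/13 ≈ 2.76923.
MLE = x̄ = 29/7 ≈ 4.14286.
Difference = 36/13 − 29/7 = -125/91 ≈ -1.3736.

MAP − MLE = -1.3736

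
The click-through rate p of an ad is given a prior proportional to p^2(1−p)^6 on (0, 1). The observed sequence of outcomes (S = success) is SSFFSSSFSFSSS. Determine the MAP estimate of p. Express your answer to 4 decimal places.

The prior density ∝ p^2(1−p)^6 is the kernel of Beta(3, 7).
Data: 9 successes in 13 trials (from the sequence). The binomial likelihood contributes p^9(1−p)^4, so the posterior is Beta(3+9, 7+4) = Beta(12, 11).
For Beta(a, b) with a, b > 1 the mode is (a−1)/(a+b−2) = 11/21 ≈ 0.5238.

p̂_MAP = 0.5238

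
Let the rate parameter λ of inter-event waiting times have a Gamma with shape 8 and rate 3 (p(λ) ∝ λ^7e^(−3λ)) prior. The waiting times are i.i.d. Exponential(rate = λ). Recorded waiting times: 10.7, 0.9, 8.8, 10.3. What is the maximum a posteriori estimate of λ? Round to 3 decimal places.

λ̂_MAP = 0.326

The Exponential(rate=λ) likelihood is ∝ λ^n e^(−λΣtᵢ). Here n = 4 and Σtᵢ = 10.7 + 0.9 + 8.8 + 10.3 = 30.7.
Posterior ∝ λ^7e^(−3λ) · λ^4e^(−30.7λ) = λ^11e^(−33.7λ), i.e. Gamma(12, 33.7).
Mode = (a−1)/b = 11/33.7 ≈ 0.326.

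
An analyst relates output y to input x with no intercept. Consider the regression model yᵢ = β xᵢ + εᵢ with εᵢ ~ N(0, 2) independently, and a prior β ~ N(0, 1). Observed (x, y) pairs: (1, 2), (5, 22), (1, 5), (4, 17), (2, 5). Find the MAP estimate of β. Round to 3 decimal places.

log p(β | y) = −Σ(yᵢ − βxᵢ)²/(2·2) − β²/(2·1) + const.
Setting the derivative to zero: Σxᵢ(yᵢ − βxᵢ)/2 − β/1 = 0, so β = Σxᵢyᵢ / (Σxᵢ² + σ²/τ²).
Σxᵢyᵢ = 1·2 + 5·22 + 1·5 + 4·17 + 2·5 = 195; Σxᵢ² = 47; σ²/τ² = 2.
β̂_MAP = 195 / (47 + 2) = 195/49 ≈ 3.980.

β̂_MAP = 3.980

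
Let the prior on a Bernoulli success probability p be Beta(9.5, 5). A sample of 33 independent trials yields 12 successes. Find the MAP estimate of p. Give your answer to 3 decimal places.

p̂_MAP = 0.451

Prior: Beta(9.5, 5).
Data: 12 successes in 33 trials. The binomial likelihood contributes p^12(1−p)^21, so the posterior is Beta(9.5+12, 5+21) = Beta(21.5, 26).
For Beta(a, b) with a, b > 1 the mode is (a−1)/(a+b−2) = 20.5/45.5 ≈ 0.451.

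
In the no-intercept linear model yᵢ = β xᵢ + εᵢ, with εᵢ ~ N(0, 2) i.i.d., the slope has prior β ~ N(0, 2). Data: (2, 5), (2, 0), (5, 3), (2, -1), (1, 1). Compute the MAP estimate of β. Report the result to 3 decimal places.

β̂_MAP = 0.615

log p(β | y) = −Σ(yᵢ − βxᵢ)²/(2·2) − β²/(2·2) + const.
Setting the derivative to zero: Σxᵢ(yᵢ − βxᵢ)/2 − β/2 = 0, so β = Σxᵢyᵢ / (Σxᵢ² + σ²/τ²).
Σxᵢyᵢ = 2·5 + 2·0 + 5·3 + 2·(-1) + 1·1 = 24; Σxᵢ² = 38; σ²/τ² = 1.
β̂_MAP = 24 / (38 + 1) = 24/39 ≈ 0.615.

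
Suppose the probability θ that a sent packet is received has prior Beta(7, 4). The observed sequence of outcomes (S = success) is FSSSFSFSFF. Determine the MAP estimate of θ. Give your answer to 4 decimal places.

Prior: Beta(7, 4).
Data: 5 successes in 10 trials (from the sequence). The binomial likelihood contributes θ^5(1−θ)^5, so the posterior is Beta(7+5, 4+5) = Beta(12, 9).
For Beta(a, b) with a, b > 1 the mode is (a−1)/(a+b−2) = 11/19 ≈ 0.5789.

θ̂_MAP = 0.5789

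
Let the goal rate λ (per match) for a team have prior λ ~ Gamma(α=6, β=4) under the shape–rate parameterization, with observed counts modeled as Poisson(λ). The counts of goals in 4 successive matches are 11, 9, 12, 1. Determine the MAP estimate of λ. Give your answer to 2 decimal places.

Σxᵢ = 11+9+12+1 = 33, with n = 4.
Posterior ∝ λ^5e^(−4λ) · λ^33e^(−4λ) = λ^38e^(−8λ), i.e. Gamma(shape=39, rate=8).
The mode of a Gamma(a, b) with a ≥ 1 (shape–rate) is (a−1)/b = 38/8 ≈ 4.75.

λ̂_MAP = 4.75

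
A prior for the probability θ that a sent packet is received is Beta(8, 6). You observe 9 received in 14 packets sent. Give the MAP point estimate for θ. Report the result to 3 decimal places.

θ̂_MAP = 0.615

Prior: Beta(8, 6).
Data: 9 successes in 14 trials. The binomial likelihood contributes θ^9(1−θ)^5, so the posterior is Beta(8+9, 6+5) = Beta(17, 11).
For Beta(a, b) with a, b > 1 the mode is (a−1)/(a+b−2) = 16/26 ≈ 0.615.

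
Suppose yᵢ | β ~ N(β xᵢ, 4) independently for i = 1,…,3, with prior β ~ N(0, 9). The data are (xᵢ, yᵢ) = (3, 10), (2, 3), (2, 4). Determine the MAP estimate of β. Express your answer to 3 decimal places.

log p(β | y) = −Σ(yᵢ − βxᵢ)²/(2·4) − β²/(2·9) + const.
Setting the derivative to zero: Σxᵢ(yᵢ − βxᵢ)/4 − β/9 = 0, so β = Σxᵢyᵢ / (Σxᵢ² + σ²/τ²).
Σxᵢyᵢ = 3·10 + 2·3 + 2·4 = 44; Σxᵢ² = 17; σ²/τ² = 4/9.
β̂_MAP = 44 / (17 + 4/9) = 44/(157/9) = 396/157 ≈ 2.522.

β̂_MAP = 2.522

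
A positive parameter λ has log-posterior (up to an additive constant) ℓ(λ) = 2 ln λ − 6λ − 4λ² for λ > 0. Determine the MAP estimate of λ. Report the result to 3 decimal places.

ℓ'(λ) = 2/λ − 6 − 8λ. Setting this to zero and multiplying by λ: 8λ² + 6λ − 2 = 0.
λ = (−6 + √(6² + 4·8·2)) / (2·8) = (−6 + √100) / 16 = (−6 + 10)/16 = 1/4.
ℓ''(λ) = −2/λ² − 8 < 0, confirming a maximum.

λ̂_MAP = 0.250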